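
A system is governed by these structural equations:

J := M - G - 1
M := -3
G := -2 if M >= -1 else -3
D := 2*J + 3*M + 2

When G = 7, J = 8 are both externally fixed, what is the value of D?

9

Setting G = 7, J = 8 by intervention discards those variables' equations.
D = 2*J + 3*M + 2  [with J=8, M=-3]  = 9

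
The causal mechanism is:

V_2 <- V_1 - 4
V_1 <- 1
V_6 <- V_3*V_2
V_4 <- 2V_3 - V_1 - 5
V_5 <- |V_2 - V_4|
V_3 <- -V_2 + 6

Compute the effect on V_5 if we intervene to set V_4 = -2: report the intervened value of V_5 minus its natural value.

Intervening sets V_4 = -2 and removes its equation (V_4 <- 2V_3 - V_1 - 5).
V_2 = V_1 - 4  [with V_1=1]  = -3
V_5 = |V_2 - V_4|  [with V_2=-3, V_4=-2]  = 1
Without intervention: V_2 = V_1 - 4  [with V_1=1]  = -3; V_3 = -V_2 + 6  [with V_2=-3]  = 9; V_4 = 2V_3 - V_1 - 5  [with V_3=9, V_1=1]  = 12; V_5 = |V_2 - V_4|  [with V_2=-3, V_4=12]  = 15.
Change = 1 − 15 = -14.

-14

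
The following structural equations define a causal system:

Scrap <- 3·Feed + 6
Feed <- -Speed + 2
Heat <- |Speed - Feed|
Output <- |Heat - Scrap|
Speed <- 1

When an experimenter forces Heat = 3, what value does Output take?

6

do(Heat=3) replaces the equation Heat <- |Speed - Feed| with the constant Heat = 3.
Feed = -Speed + 2  [with Speed=1]  = 1
Scrap = 3·Feed + 6  [with Feed=1]  = 9
Output = |Heat - Scrap|  [with Heat=3, Scrap=9]  = 6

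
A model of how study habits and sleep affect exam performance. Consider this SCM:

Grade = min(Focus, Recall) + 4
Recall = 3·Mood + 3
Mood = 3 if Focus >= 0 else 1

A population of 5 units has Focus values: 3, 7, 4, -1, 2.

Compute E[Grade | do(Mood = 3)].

7

Under do(Mood=3), Mood's equation is replaced by Mood=3 for every unit. Per-unit Grade: 7, 11, 8, 3, 6. Mean = 7.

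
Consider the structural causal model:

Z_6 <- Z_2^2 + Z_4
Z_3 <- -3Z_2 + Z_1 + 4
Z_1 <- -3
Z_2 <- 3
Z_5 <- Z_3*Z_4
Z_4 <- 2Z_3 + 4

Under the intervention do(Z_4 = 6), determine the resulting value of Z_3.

-8

Under do(Z_4=6), the mechanism Z_4 <- 2Z_3 + 4 is discarded; Z_4 is fixed at 6.
Since Z_3 is not a descendant of the intervened variable, it is unaffected.
Z_3 = -3Z_2 + Z_1 + 4  [with Z_2=3, Z_1=-3]  = -8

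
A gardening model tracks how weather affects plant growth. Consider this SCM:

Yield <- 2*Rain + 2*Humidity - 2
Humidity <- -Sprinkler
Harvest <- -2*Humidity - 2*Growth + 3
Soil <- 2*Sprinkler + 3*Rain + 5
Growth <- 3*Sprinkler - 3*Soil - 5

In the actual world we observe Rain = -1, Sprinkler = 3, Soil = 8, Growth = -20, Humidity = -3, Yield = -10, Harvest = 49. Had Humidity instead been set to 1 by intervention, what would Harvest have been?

41

Under do(Humidity=1), the mechanism Humidity <- -Sprinkler is discarded; Humidity is fixed at 1.
Soil = 2*Sprinkler + 3*Rain + 5  [with Sprinkler=3, Rain=-1]  = 8
Growth = 3*Sprinkler - 3*Soil - 5  [with Sprinkler=3, Soil=8]  = -20
Harvest = -2*Humidity - 2*Growth + 3  [with Humidity=1, Growth=-20]  = 41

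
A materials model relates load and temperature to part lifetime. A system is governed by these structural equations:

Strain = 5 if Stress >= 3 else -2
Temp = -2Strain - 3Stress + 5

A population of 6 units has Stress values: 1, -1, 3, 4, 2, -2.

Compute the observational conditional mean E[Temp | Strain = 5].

E[Temp|Strain=5] averages over only the 2 units with Strain=5 (Stress = 3, 4): Temp = -14, -17, mean -15.5.

-15.5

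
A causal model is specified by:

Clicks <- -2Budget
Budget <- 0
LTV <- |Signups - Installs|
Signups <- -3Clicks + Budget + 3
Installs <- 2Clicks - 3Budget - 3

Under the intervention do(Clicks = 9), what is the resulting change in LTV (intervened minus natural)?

do(Clicks=9) replaces the equation Clicks <- -2Budget with the constant Clicks = 9.
Installs = 2Clicks - 3Budget - 3  [with Clicks=9, Budget=0]  = 15
Signups = -3Clicks + Budget + 3  [with Clicks=9, Budget=0]  = -24
LTV = |Signups - Installs|  [with Signups=-24, Installs=15]  = 39
Without intervention: Clicks = -2Budget  [with Budget=0]  = 0; Installs = 2Clicks - 3Budget - 3  [with Clicks=0, Budget=0]  = -3; Signups = -3Clicks + Budget + 3  [with Clicks=0, Budget=0]  = 3; LTV = |Signups - Installs|  [with Signups=3, Installs=-3]  = 6.
Change = 39 − 6 = 33.

33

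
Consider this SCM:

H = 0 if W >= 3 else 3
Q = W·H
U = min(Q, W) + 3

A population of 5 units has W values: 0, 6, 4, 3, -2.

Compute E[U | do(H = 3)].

4.4

do(H=3) breaks H's dependence on W. With H=3 fixed, U across the units is 3, 9, 7, 6, -3, mean 4.4.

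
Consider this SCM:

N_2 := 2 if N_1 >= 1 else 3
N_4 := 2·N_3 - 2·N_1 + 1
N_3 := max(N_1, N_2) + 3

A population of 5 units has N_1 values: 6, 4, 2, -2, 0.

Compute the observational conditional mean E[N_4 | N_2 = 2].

Observing N_2=2 restricts to units where N_2's equation naturally yields 2: N_1 ∈ {6, 4, 2}. In that subpopulation N_4 = 7, 7, 7, mean 7.

7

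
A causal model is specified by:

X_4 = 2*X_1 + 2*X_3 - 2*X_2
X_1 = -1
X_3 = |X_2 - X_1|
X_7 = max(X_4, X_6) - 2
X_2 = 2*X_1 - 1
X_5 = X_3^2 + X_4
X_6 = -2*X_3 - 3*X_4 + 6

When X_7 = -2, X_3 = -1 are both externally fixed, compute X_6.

Setting X_7 = -2, X_3 = -1 by intervention discards those variables' equations.
X_2 = 2*X_1 - 1  [with X_1=-1]  = -3
X_4 = 2*X_1 + 2*X_3 - 2*X_2  [with X_1=-1, X_3=-1, X_2=-3]  = 2
X_6 = -2*X_3 - 3*X_4 + 6  [with X_3=-1, X_4=2]  = 2

2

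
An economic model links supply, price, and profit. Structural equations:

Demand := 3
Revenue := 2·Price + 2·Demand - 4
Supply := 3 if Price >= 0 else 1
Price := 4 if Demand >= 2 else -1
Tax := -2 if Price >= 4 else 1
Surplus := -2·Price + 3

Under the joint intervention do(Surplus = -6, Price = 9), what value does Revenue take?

Under do(Surplus = -6, Price = 9), each intervened variable's structural equation is replaced by its fixed value.
Revenue = 2·Price + 2·Demand - 4  [with Price=9, Demand=3]  = 20

20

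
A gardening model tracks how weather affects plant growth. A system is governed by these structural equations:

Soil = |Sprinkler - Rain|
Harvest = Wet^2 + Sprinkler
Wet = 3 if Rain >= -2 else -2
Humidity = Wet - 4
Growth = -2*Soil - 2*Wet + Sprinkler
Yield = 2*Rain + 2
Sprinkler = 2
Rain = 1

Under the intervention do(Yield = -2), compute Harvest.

11

do(Yield=-2) replaces the equation Yield = 2*Rain + 2 with the constant Yield = -2.
Harvest is not downstream of the intervention, so its value is determined by the original equations.
Wet = 3 if Rain >= -2 else -2  [with Rain=1]  = 3
Harvest = Wet^2 + Sprinkler  [with Wet=3, Sprinkler=2]  = 11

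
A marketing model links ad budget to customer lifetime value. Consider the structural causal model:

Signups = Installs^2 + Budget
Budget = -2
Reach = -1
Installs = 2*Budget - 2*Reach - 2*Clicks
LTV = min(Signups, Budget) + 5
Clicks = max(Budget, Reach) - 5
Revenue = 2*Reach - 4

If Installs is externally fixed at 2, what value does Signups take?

2

Intervening sets Installs = 2 and removes its equation (Installs = 2*Budget - 2*Reach - 2*Clicks).
Signups = Installs^2 + Budget  [with Installs=2, Budget=-2]  = 2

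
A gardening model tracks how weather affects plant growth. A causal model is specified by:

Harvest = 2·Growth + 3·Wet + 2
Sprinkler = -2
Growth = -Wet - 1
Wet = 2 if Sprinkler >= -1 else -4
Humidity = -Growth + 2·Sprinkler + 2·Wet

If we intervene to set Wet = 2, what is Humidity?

Under do(Wet=2), the mechanism Wet = 2 if Sprinkler >= -1 else -4 is discarded; Wet is fixed at 2.
Growth = -Wet - 1  [with Wet=2]  = -3
Humidity = -Growth + 2·Sprinkler + 2·Wet  [with Growth=-3, Sprinkler=-2, Wet=2]  = 3

3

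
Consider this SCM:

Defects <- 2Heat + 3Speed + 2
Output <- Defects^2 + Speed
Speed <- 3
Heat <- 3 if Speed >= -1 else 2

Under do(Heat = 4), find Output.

Under do(Heat=4), the mechanism Heat <- 3 if Speed >= -1 else 2 is discarded; Heat is fixed at 4.
Defects = 2Heat + 3Speed + 2  [with Heat=4, Speed=3]  = 19
Output = Defects^2 + Speed  [with Defects=19, Speed=3]  = 364

364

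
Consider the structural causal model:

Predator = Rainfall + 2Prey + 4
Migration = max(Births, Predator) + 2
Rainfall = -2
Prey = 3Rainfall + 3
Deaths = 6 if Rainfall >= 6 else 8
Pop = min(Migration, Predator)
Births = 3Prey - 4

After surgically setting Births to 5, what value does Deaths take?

Intervening sets Births = 5 and removes its equation (Births = 3Prey - 4).
No directed path runs from Births to Deaths, so Deaths keeps its natural value.
Deaths = 6 if Rainfall >= 6 else 8  [with Rainfall=-2]  = 8

8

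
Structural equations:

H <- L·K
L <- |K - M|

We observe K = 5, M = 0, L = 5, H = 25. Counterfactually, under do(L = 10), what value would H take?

The intervention breaks the incoming arrows to L: L <- |K - M| no longer applies, and L = 10.
H = L·K  [with L=10, K=5]  = 50

50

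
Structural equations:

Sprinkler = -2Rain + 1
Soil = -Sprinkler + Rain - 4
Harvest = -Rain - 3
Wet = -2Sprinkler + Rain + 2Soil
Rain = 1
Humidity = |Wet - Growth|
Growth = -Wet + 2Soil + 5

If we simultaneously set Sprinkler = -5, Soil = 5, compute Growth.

-6

Under do(Sprinkler = -5, Soil = 5), each intervened variable's structural equation is replaced by its fixed value.
Wet = -2Sprinkler + Rain + 2Soil  [with Sprinkler=-5, Rain=1, Soil=5]  = 21
Growth = -Wet + 2Soil + 5  [with Wet=21, Soil=5]  = -6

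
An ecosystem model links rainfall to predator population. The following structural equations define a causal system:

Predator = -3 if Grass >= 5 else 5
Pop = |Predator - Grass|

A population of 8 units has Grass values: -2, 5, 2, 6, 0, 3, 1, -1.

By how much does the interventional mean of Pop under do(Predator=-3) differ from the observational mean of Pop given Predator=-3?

The intervention sets Predator=-3 in all 8 units regardless of Grass. Recomputing Pop per unit gives 1, 8, 5, 9, 3, 6, 4, 2; average 4.75.
Conditioning on Predator=-3 selects the 2 unit(s) with Grass ∈ {5, 6}. Their Pop values: 8, 9. Mean = 8.5.
Difference = 4.75 − 8.5 = -3.75.

-3.75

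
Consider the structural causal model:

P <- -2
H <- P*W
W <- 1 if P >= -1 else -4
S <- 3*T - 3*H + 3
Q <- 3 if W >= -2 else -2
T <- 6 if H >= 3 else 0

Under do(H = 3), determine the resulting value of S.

12

Under do(H=3), the mechanism H <- P*W is discarded; H is fixed at 3.
T = 6 if H >= 3 else 0  [with H=3]  = 6
S = 3*T - 3*H + 3  [with T=6, H=3]  = 12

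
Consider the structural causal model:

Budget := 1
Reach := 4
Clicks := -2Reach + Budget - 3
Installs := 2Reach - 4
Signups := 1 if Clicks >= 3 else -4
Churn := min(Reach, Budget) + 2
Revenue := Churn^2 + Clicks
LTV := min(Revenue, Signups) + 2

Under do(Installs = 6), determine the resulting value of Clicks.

-10

Under do(Installs=6), the mechanism Installs := 2Reach - 4 is discarded; Installs is fixed at 6.
Since Clicks is not a descendant of the intervened variable, it is unaffected.
Clicks = -2Reach + Budget - 3  [with Reach=4, Budget=1]  = -10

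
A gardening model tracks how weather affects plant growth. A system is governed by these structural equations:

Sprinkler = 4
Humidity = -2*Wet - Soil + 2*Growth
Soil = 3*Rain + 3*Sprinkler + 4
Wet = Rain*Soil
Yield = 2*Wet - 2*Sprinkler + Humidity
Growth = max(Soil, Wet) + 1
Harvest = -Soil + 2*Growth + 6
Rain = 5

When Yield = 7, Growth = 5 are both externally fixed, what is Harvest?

-15

Under do(Yield = 7, Growth = 5), each intervened variable's structural equation is replaced by its fixed value.
Soil = 3*Rain + 3*Sprinkler + 4  [with Rain=5, Sprinkler=4]  = 31
Harvest = -Soil + 2*Growth + 6  [with Soil=31, Growth=5]  = -15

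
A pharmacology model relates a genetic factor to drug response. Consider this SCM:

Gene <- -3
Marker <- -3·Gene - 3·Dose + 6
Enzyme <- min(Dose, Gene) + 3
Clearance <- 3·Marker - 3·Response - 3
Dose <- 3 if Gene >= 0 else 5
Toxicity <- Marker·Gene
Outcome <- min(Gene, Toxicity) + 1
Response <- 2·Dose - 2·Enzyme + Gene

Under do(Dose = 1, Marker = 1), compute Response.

-1

Setting Dose = 1, Marker = 1 by intervention discards those variables' equations.
Enzyme = min(Dose, Gene) + 3  [with Dose=1, Gene=-3]  = 0
Response = 2·Dose - 2·Enzyme + Gene  [with Dose=1, Enzyme=0, Gene=-3]  = -1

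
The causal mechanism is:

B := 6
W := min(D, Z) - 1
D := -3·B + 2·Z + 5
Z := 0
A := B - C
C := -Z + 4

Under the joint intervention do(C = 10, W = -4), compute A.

Setting C = 10, W = -4 by intervention discards those variables' equations.
A = B - C  [with B=6, C=10]  = -4

-4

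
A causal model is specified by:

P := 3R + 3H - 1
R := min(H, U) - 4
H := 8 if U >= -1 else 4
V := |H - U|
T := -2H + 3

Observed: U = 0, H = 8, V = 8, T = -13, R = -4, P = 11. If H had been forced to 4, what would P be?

-1

Under do(H=4), the mechanism H := 8 if U >= -1 else 4 is discarded; H is fixed at 4.
R = min(H, U) - 4  [with H=4, U=0]  = -4
P = 3R + 3H - 1  [with R=-4, H=4]  = -1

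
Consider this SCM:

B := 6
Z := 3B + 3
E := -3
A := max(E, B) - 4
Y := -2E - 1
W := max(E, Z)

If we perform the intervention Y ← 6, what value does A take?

2

do(Y=6) replaces the equation Y := -2E - 1 with the constant Y = 6.
A is not downstream of the intervention, so its value is determined by the original equations.
A = max(E, B) - 4  [with E=-3, B=6]  = 2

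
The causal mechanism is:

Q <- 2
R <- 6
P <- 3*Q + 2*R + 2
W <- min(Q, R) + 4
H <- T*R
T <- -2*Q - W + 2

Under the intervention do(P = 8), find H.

The intervention breaks the incoming arrows to P: P <- 3*Q + 2*R + 2 no longer applies, and P = 8.
No directed path runs from P to H, so H keeps its natural value.
W = min(Q, R) + 4  [with Q=2, R=6]  = 6
T = -2*Q - W + 2  [with Q=2, W=6]  = -8
H = T*R  [with T=-8, R=6]  = -48

-48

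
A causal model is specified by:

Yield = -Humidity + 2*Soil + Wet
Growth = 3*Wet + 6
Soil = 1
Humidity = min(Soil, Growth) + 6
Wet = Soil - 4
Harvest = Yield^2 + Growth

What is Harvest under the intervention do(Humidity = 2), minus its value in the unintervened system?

-7

Under do(Humidity=2), the mechanism Humidity = min(Soil, Growth) + 6 is discarded; Humidity is fixed at 2.
Wet = Soil - 4  [with Soil=1]  = -3
Growth = 3*Wet + 6  [with Wet=-3]  = -3
Yield = -Humidity + 2*Soil + Wet  [with Humidity=2, Soil=1, Wet=-3]  = -3
Harvest = Yield^2 + Growth  [with Yield=-3, Growth=-3]  = 6
Without intervention: Wet = Soil - 4  [with Soil=1]  = -3; Growth = 3*Wet + 6  [with Wet=-3]  = -3; Humidity = min(Soil, Growth) + 6  [with Soil=1, Growth=-3]  = 3; Yield = -Humidity + 2*Soil + Wet  [with Humidity=3, Soil=1, Wet=-3]  = -4; Harvest = Yield^2 + Growth  [with Yield=-4, Growth=-3]  = 13.
Change = 6 − 13 = -7.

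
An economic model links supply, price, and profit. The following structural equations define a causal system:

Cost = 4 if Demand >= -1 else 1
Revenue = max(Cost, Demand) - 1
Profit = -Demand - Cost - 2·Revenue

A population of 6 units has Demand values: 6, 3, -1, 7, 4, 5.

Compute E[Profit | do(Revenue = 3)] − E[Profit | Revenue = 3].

The intervention sets Revenue=3 in all 6 units regardless of Demand. Recomputing Profit per unit gives -16, -13, -9, -17, -14, -15; average -14.
Conditioning on Revenue=3 selects the 3 unit(s) with Demand ∈ {3, -1, 4}. Their Profit values: -13, -9, -14. Mean = -12.
Difference = -14 − (-12) = -2.

-2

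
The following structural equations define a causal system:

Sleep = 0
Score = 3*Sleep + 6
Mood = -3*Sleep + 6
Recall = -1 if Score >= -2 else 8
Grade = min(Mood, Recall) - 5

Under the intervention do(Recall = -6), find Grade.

-11

Intervening sets Recall = -6 and removes its equation (Recall = -1 if Score >= -2 else 8).
Mood = -3*Sleep + 6  [with Sleep=0]  = 6
Grade = min(Mood, Recall) - 5  [with Mood=6, Recall=-6]  = -11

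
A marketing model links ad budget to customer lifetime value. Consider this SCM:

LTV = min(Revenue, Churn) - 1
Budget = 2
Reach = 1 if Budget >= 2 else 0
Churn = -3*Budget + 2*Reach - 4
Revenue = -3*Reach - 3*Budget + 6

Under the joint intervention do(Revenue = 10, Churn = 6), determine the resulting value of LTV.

The joint intervention fixes Revenue = 10, Churn = 6, removing each variable's own equation.
LTV = min(Revenue, Churn) - 1  [with Revenue=10, Churn=6]  = 5

5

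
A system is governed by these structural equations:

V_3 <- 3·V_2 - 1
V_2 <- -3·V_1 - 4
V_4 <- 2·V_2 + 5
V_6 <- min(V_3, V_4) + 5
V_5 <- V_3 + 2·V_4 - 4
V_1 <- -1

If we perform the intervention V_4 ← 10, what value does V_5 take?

12

Intervening sets V_4 = 10 and removes its equation (V_4 <- 2·V_2 + 5).
V_2 = -3·V_1 - 4  [with V_1=-1]  = -1
V_3 = 3·V_2 - 1  [with V_2=-1]  = -4
V_5 = V_3 + 2·V_4 - 4  [with V_3=-4, V_4=10]  = 12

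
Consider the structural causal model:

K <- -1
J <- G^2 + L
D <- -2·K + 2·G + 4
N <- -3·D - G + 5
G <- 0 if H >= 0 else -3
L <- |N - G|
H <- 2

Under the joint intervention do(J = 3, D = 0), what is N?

Under do(J = 3, D = 0), each intervened variable's structural equation is replaced by its fixed value.
G = 0 if H >= 0 else -3  [with H=2]  = 0
N = -3·D - G + 5  [with D=0, G=0]  = 5

5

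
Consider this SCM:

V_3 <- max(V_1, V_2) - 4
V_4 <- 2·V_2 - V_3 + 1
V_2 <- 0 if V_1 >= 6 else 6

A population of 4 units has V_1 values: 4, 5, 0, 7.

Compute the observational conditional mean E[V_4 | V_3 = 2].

E[V_4|V_3=2] averages over only the 3 units with V_3=2 (V_1 = 4, 5, 0): V_4 = 11, 11, 11, mean 11.

11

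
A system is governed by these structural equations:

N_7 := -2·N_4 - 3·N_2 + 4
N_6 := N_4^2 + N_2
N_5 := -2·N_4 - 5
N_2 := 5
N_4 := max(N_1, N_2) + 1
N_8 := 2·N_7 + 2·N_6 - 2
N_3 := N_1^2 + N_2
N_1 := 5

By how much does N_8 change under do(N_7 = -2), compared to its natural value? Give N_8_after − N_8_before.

do(N_7=-2) replaces the equation N_7 := -2·N_4 - 3·N_2 + 4 with the constant N_7 = -2.
N_4 = max(N_1, N_2) + 1  [with N_1=5, N_2=5]  = 6
N_6 = N_4^2 + N_2  [with N_4=6, N_2=5]  = 41
N_8 = 2·N_7 + 2·N_6 - 2  [with N_7=-2, N_6=41]  = 76
Without intervention: N_4 = max(N_1, N_2) + 1  [with N_1=5, N_2=5]  = 6; N_6 = N_4^2 + N_2  [with N_4=6, N_2=5]  = 41; N_7 = -2·N_4 - 3·N_2 + 4  [with N_4=6, N_2=5]  = -23; N_8 = 2·N_7 + 2·N_6 - 2  [with N_7=-23, N_6=41]  = 34.
Change = 76 − 34 = 42.

42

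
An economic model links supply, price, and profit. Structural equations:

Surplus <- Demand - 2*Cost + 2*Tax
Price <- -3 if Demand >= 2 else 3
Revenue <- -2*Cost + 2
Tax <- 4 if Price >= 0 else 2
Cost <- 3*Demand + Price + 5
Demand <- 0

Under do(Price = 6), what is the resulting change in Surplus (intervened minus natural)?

Under do(Price=6), the mechanism Price <- -3 if Demand >= 2 else 3 is discarded; Price is fixed at 6.
Cost = 3*Demand + Price + 5  [with Demand=0, Price=6]  = 11
Tax = 4 if Price >= 0 else 2  [with Price=6]  = 4
Surplus = Demand - 2*Cost + 2*Tax  [with Demand=0, Cost=11, Tax=4]  = -14
Without intervention: Price = -3 if Demand >= 2 else 3  [with Demand=0]  = 3; Cost = 3*Demand + Price + 5  [with Demand=0, Price=3]  = 8; Tax = 4 if Price >= 0 else 2  [with Price=3]  = 4; Surplus = Demand - 2*Cost + 2*Tax  [with Demand=0, Cost=8, Tax=4]  = -8.
Change = -14 − (-8) = -6.

-6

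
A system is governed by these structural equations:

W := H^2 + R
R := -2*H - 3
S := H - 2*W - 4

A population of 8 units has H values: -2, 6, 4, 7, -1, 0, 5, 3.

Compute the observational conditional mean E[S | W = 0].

Conditioning on W=0 selects the 2 unit(s) with H ∈ {-1, 3}. Their S values: -5, -1. Mean = -3.

-3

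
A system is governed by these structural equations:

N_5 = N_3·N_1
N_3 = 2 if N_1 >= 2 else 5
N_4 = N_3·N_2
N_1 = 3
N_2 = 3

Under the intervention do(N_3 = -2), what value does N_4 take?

The intervention breaks the incoming arrows to N_3: N_3 = 2 if N_1 >= 2 else 5 no longer applies, and N_3 = -2.
N_4 = N_3·N_2  [with N_3=-2, N_2=3]  = -6

-6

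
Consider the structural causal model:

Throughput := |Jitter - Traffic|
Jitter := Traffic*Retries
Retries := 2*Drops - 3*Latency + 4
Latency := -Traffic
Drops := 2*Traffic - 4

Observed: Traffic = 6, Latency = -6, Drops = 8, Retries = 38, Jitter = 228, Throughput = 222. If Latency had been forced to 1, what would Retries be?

Under do(Latency=1), the mechanism Latency := -Traffic is discarded; Latency is fixed at 1.
Drops = 2*Traffic - 4  [with Traffic=6]  = 8
Retries = 2*Drops - 3*Latency + 4  [with Drops=8, Latency=1]  = 17

17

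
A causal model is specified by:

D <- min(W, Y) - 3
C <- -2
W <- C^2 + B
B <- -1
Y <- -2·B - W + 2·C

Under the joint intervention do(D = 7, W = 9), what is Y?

Under do(D = 7, W = 9), each intervened variable's structural equation is replaced by its fixed value.
Y = -2·B - W + 2·C  [with B=-1, W=9, C=-2]  = -11

-11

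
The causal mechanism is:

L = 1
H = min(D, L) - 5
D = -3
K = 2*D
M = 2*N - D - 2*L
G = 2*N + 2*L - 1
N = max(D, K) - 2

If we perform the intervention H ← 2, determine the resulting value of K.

Intervening sets H = 2 and removes its equation (H = min(D, L) - 5).
K is not downstream of the intervention, so its value is determined by the original equations.
K = 2*D  [with D=-3]  = -6

-6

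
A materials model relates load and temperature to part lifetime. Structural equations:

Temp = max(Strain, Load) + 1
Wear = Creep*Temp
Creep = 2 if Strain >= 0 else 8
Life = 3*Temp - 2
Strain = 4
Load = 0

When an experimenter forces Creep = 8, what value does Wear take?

Intervening sets Creep = 8 and removes its equation (Creep = 2 if Strain >= 0 else 8).
Temp = max(Strain, Load) + 1  [with Strain=4, Load=0]  = 5
Wear = Creep*Temp  [with Creep=8, Temp=5]  = 40

40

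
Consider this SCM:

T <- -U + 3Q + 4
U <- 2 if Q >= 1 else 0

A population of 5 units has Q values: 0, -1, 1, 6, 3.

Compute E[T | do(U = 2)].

do(U=2) breaks U's dependence on Q. With U=2 fixed, T across the units is 2, -1, 5, 20, 11, mean 7.4.

7.4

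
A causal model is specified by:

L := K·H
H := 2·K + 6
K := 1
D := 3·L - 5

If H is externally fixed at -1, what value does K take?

Under do(H=-1), the mechanism H := 2·K + 6 is discarded; H is fixed at -1.
K is not downstream of the intervention, so its value is determined by the original equations.

1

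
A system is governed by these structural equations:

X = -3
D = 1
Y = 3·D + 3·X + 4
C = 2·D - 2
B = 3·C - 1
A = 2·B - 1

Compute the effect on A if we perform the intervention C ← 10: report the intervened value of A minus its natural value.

Under do(C=10), the mechanism C = 2·D - 2 is discarded; C is fixed at 10.
B = 3·C - 1  [with C=10]  = 29
A = 2·B - 1  [with B=29]  = 57
Without intervention: C = 2·D - 2  [with D=1]  = 0; B = 3·C - 1  [with C=0]  = -1; A = 2·B - 1  [with B=-1]  = -3.
Change = 57 − (-3) = 60.

60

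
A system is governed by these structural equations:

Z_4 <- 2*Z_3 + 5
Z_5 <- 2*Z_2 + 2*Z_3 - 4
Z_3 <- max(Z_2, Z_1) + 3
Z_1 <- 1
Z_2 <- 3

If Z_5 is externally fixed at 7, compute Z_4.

The intervention breaks the incoming arrows to Z_5: Z_5 <- 2*Z_2 + 2*Z_3 - 4 no longer applies, and Z_5 = 7.
Since Z_4 is not a descendant of the intervened variable, it is unaffected.
Z_3 = max(Z_2, Z_1) + 3  [with Z_2=3, Z_1=1]  = 6
Z_4 = 2*Z_3 + 5  [with Z_3=6]  = 17

17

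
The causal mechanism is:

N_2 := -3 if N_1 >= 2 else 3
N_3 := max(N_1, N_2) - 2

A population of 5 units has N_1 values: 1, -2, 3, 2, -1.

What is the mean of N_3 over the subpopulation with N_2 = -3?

E[N_3|N_2=-3] averages over only the 2 units with N_2=-3 (N_1 = 3, 2): N_3 = 1, 0, mean 0.5.

0.5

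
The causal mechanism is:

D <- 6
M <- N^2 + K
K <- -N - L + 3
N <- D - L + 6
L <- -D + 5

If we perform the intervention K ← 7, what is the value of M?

Intervening sets K = 7 and removes its equation (K <- -N - L + 3).
L = -D + 5  [with D=6]  = -1
N = D - L + 6  [with D=6, L=-1]  = 13
M = N^2 + K  [with N=13, K=7]  = 176

176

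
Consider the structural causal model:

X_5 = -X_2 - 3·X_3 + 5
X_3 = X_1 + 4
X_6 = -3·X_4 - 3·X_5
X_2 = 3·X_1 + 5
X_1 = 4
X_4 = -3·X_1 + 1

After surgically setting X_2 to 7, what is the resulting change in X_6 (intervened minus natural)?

Under do(X_2=7), the mechanism X_2 = 3·X_1 + 5 is discarded; X_2 is fixed at 7.
X_3 = X_1 + 4  [with X_1=4]  = 8
X_4 = -3·X_1 + 1  [with X_1=4]  = -11
X_5 = -X_2 - 3·X_3 + 5  [with X_2=7, X_3=8]  = -26
X_6 = -3·X_4 - 3·X_5  [with X_4=-11, X_5=-26]  = 111
Without intervention: X_2 = 3·X_1 + 5  [with X_1=4]  = 17; X_3 = X_1 + 4  [with X_1=4]  = 8; X_4 = -3·X_1 + 1  [with X_1=4]  = -11; X_5 = -X_2 - 3·X_3 + 5  [with X_2=17, X_3=8]  = -36; X_6 = -3·X_4 - 3·X_5  [with X_4=-11, X_5=-36]  = 141.
Change = 111 − 141 = -30.

-30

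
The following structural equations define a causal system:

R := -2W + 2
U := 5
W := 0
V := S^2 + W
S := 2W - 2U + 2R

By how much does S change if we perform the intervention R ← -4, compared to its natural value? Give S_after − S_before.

The intervention breaks the incoming arrows to R: R := -2W + 2 no longer applies, and R = -4.
S = 2W - 2U + 2R  [with W=0, U=5, R=-4]  = -18
Without intervention: R = -2W + 2  [with W=0]  = 2; S = 2W - 2U + 2R  [with W=0, U=5, R=2]  = -6.
Change = -18 − (-6) = -12.

-12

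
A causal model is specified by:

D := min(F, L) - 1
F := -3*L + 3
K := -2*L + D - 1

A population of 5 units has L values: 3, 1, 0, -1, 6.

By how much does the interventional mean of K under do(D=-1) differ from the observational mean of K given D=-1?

Every unit gets D=-1 under the intervention. K values become -8, -4, -2, 0, -14; E[K|do(D=-1)] = -5.6.
Conditioning on D=-1 selects the 2 unit(s) with L ∈ {1, 0}. Their K values: -4, -2. Mean = -3.
Difference = -5.6 − (-3) = -2.6.

-2.6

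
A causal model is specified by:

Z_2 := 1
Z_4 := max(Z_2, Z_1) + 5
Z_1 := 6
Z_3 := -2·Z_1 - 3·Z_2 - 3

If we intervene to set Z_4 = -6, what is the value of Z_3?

Under do(Z_4=-6), the mechanism Z_4 := max(Z_2, Z_1) + 5 is discarded; Z_4 is fixed at -6.
Since Z_3 is not a descendant of the intervened variable, it is unaffected.
Z_3 = -2·Z_1 - 3·Z_2 - 3  [with Z_1=6, Z_2=1]  = -18

-18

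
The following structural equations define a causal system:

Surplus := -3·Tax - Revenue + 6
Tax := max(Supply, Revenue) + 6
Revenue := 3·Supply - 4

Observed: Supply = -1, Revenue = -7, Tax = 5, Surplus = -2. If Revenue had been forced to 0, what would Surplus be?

Under do(Revenue=0), the mechanism Revenue := 3·Supply - 4 is discarded; Revenue is fixed at 0.
Tax = max(Supply, Revenue) + 6  [with Supply=-1, Revenue=0]  = 6
Surplus = -3·Tax - Revenue + 6  [with Tax=6, Revenue=0]  = -12

-12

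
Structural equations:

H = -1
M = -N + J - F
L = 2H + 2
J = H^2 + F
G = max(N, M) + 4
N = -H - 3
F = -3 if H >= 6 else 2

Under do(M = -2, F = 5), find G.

2

The joint intervention fixes M = -2, F = 5, removing each variable's own equation.
N = -H - 3  [with H=-1]  = -2
G = max(N, M) + 4  [with N=-2, M=-2]  = 2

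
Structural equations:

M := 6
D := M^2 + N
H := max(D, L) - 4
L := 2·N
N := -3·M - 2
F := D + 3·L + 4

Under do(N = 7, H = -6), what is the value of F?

Setting N = 7, H = -6 by intervention discards those variables' equations.
L = 2·N  [with N=7]  = 14
D = M^2 + N  [with M=6, N=7]  = 43
F = D + 3·L + 4  [with D=43, L=14]  = 89

89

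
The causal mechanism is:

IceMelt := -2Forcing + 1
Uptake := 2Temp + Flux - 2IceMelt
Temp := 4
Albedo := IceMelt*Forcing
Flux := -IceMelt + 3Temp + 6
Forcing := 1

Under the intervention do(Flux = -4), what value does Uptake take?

The intervention breaks the incoming arrows to Flux: Flux := -IceMelt + 3Temp + 6 no longer applies, and Flux = -4.
IceMelt = -2Forcing + 1  [with Forcing=1]  = -1
Uptake = 2Temp + Flux - 2IceMelt  [with Temp=4, Flux=-4, IceMelt=-1]  = 6

6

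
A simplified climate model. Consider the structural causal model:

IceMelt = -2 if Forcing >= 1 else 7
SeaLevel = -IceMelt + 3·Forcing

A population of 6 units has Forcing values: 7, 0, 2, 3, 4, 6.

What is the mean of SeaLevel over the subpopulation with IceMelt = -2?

15.2

Conditioning on IceMelt=-2 selects the 5 unit(s) with Forcing ∈ {7, 2, 3, 4, 6}. Their SeaLevel values: 23, 8, 11, 14, 20. Mean = 15.2.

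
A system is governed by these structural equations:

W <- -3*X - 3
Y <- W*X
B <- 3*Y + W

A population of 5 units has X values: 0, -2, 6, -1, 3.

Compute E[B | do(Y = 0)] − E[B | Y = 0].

-5.1

Every unit gets Y=0 under the intervention. B values become -3, 3, -21, 0, -12; E[B|do(Y=0)] = -6.6.
Observing Y=0 restricts to units where Y's equation naturally yields 0: X ∈ {0, -1}. In that subpopulation B = -3, 0, mean -1.5.
Difference = -6.6 − (-1.5) = -5.1.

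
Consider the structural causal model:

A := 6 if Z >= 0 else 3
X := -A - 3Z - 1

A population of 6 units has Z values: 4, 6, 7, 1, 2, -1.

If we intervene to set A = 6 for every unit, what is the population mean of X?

-16.5

do(A=6) breaks A's dependence on Z. With A=6 fixed, X across the units is -19, -25, -28, -10, -13, -4, mean -16.5.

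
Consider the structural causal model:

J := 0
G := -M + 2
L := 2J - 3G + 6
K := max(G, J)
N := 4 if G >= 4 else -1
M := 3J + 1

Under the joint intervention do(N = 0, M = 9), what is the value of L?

Under do(N = 0, M = 9), each intervened variable's structural equation is replaced by its fixed value.
G = -M + 2  [with M=9]  = -7
L = 2J - 3G + 6  [with J=0, G=-7]  = 27

27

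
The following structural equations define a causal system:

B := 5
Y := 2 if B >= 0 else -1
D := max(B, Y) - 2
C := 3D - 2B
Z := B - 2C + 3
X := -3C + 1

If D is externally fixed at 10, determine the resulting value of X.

-59

The intervention breaks the incoming arrows to D: D := max(B, Y) - 2 no longer applies, and D = 10.
C = 3D - 2B  [with D=10, B=5]  = 20
X = -3C + 1  [with C=20]  = -59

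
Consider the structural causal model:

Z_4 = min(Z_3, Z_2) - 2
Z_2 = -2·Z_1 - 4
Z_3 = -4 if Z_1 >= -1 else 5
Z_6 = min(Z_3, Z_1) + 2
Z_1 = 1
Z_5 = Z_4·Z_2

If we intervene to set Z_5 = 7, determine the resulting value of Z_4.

The intervention breaks the incoming arrows to Z_5: Z_5 = Z_4·Z_2 no longer applies, and Z_5 = 7.
Since Z_4 is not a descendant of the intervened variable, it is unaffected.
Z_2 = -2·Z_1 - 4  [with Z_1=1]  = -6
Z_3 = -4 if Z_1 >= -1 else 5  [with Z_1=1]  = -4
Z_4 = min(Z_3, Z_2) - 2  [with Z_3=-4, Z_2=-6]  = -8

-8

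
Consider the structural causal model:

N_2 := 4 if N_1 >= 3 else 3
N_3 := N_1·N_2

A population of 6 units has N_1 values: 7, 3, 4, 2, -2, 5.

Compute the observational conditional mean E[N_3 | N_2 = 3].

Conditioning on N_2=3 selects the 2 unit(s) with N_1 ∈ {2, -2}. Their N_3 values: 6, -6. Mean = 0.

0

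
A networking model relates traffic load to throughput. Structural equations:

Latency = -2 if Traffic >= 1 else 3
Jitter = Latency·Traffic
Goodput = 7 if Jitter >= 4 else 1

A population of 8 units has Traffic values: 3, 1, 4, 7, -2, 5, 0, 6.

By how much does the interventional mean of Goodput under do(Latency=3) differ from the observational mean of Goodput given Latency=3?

3.75

do(Latency=3) breaks Latency's dependence on Traffic. With Latency=3 fixed, Goodput across the units is 7, 1, 7, 7, 1, 7, 1, 7, mean 4.75.
Observing Latency=3 restricts to units where Latency's equation naturally yields 3: Traffic ∈ {-2, 0}. In that subpopulation Goodput = 1, 1, mean 1.
Difference = 4.75 − 1 = 3.75.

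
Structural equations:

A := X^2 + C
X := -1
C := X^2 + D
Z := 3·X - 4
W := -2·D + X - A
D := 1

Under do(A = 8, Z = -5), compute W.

The joint intervention fixes A = 8, Z = -5, removing each variable's own equation.
W = -2·D + X - A  [with D=1, X=-1, A=8]  = -11

-11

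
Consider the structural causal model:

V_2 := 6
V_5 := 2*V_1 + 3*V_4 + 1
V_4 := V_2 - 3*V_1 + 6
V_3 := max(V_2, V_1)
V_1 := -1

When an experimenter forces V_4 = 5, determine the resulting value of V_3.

Under do(V_4=5), the mechanism V_4 := V_2 - 3*V_1 + 6 is discarded; V_4 is fixed at 5.
Since V_3 is not a descendant of the intervened variable, it is unaffected.
V_3 = max(V_2, V_1)  [with V_2=6, V_1=-1]  = 6

6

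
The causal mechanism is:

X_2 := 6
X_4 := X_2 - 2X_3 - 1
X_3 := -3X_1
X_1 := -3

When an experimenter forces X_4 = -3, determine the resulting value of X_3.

9

Under do(X_4=-3), the mechanism X_4 := X_2 - 2X_3 - 1 is discarded; X_4 is fixed at -3.
Since X_3 is not a descendant of the intervened variable, it is unaffected.
X_3 = -3X_1  [with X_1=-3]  = 9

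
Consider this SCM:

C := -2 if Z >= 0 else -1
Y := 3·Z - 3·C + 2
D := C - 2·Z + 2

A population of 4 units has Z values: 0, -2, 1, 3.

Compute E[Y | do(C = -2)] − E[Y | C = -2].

-2.5

Under do(C=-2), C's equation is replaced by C=-2 for every unit. Per-unit Y: 8, 2, 11, 17. Mean = 9.5.
Observing C=-2 restricts to units where C's equation naturally yields -2: Z ∈ {0, 1, 3}. In that subpopulation Y = 8, 11, 17, mean 12.
Difference = 9.5 − 12 = -2.5.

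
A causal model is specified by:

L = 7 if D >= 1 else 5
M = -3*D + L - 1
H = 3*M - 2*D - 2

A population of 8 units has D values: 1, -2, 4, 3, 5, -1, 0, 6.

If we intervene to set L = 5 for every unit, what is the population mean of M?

do(L=5) breaks L's dependence on D. With L=5 fixed, M across the units is 1, 10, -8, -5, -11, 7, 4, -14, mean -2.

-2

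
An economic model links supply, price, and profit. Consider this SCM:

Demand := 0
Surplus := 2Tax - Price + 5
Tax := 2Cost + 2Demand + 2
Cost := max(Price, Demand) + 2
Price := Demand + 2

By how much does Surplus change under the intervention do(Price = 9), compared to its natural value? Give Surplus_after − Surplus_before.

do(Price=9) replaces the equation Price := Demand + 2 with the constant Price = 9.
Cost = max(Price, Demand) + 2  [with Price=9, Demand=0]  = 11
Tax = 2Cost + 2Demand + 2  [with Cost=11, Demand=0]  = 24
Surplus = 2Tax - Price + 5  [with Tax=24, Price=9]  = 44
Without intervention: Price = Demand + 2  [with Demand=0]  = 2; Cost = max(Price, Demand) + 2  [with Price=2, Demand=0]  = 4; Tax = 2Cost + 2Demand + 2  [with Cost=4, Demand=0]  = 10; Surplus = 2Tax - Price + 5  [with Tax=10, Price=2]  = 23.
Change = 44 − 23 = 21.

21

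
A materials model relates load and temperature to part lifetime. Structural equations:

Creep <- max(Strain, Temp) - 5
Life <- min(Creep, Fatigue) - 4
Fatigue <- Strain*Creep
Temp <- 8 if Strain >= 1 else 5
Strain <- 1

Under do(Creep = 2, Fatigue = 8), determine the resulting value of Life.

-2

Setting Creep = 2, Fatigue = 8 by intervention discards those variables' equations.
Life = min(Creep, Fatigue) - 4  [with Creep=2, Fatigue=8]  = -2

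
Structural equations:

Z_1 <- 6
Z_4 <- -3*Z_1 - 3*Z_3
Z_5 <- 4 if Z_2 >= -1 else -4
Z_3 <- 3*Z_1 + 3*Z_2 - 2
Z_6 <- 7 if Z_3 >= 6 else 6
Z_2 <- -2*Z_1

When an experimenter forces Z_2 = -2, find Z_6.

Under do(Z_2=-2), the mechanism Z_2 <- -2*Z_1 is discarded; Z_2 is fixed at -2.
Z_3 = 3*Z_1 + 3*Z_2 - 2  [with Z_1=6, Z_2=-2]  = 10
Z_6 = 7 if Z_3 >= 6 else 6  [with Z_3=10]  = 7

7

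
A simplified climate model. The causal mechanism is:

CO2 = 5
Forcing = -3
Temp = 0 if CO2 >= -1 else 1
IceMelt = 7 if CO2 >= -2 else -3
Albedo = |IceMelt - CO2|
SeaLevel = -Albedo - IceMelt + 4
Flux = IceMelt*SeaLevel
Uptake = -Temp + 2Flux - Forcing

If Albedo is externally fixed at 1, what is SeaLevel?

-4

The intervention breaks the incoming arrows to Albedo: Albedo = |IceMelt - CO2| no longer applies, and Albedo = 1.
IceMelt = 7 if CO2 >= -2 else -3  [with CO2=5]  = 7
SeaLevel = -Albedo - IceMelt + 4  [with Albedo=1, IceMelt=7]  = -4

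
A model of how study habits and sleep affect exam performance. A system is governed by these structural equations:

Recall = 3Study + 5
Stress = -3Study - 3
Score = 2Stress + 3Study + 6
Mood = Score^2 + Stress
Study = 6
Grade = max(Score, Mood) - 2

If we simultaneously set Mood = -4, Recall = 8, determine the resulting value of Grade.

-6

The joint intervention fixes Mood = -4, Recall = 8, removing each variable's own equation.
Stress = -3Study - 3  [with Study=6]  = -21
Score = 2Stress + 3Study + 6  [with Stress=-21, Study=6]  = -18
Grade = max(Score, Mood) - 2  [with Score=-18, Mood=-4]  = -6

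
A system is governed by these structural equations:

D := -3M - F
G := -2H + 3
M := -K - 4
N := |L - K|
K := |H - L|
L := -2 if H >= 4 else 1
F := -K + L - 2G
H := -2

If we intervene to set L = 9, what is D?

61

do(L=9) replaces the equation L := -2 if H >= 4 else 1 with the constant L = 9.
K = |H - L|  [with H=-2, L=9]  = 11
G = -2H + 3  [with H=-2]  = 7
F = -K + L - 2G  [with K=11, L=9, G=7]  = -16
M = -K - 4  [with K=11]  = -15
D = -3M - F  [with M=-15, F=-16]  = 61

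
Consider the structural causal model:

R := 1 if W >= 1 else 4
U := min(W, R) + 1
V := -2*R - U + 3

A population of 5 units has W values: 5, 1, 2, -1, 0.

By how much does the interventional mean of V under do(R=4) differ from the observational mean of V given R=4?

The intervention sets R=4 in all 5 units regardless of W. Recomputing V per unit gives -10, -7, -8, -5, -6; average -7.2.
Conditioning on R=4 selects the 2 unit(s) with W ∈ {-1, 0}. Their V values: -5, -6. Mean = -5.5.
Difference = -7.2 − (-5.5) = -1.7.

-1.7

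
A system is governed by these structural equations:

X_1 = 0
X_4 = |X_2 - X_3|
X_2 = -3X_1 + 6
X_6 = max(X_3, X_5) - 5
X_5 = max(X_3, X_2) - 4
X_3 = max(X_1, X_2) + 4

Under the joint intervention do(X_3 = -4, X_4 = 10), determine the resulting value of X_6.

Setting X_3 = -4, X_4 = 10 by intervention discards those variables' equations.
X_2 = -3X_1 + 6  [with X_1=0]  = 6
X_5 = max(X_3, X_2) - 4  [with X_3=-4, X_2=6]  = 2
X_6 = max(X_3, X_5) - 5  [with X_3=-4, X_5=2]  = -3

-3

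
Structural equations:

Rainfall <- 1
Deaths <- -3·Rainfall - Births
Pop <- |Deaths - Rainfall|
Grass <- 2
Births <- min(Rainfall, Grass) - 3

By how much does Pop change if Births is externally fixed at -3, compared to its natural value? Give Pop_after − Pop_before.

-1

do(Births=-3) replaces the equation Births <- min(Rainfall, Grass) - 3 with the constant Births = -3.
Deaths = -3·Rainfall - Births  [with Rainfall=1, Births=-3]  = 0
Pop = |Deaths - Rainfall|  [with Deaths=0, Rainfall=1]  = 1
Without intervention: Births = min(Rainfall, Grass) - 3  [with Rainfall=1, Grass=2]  = -2; Deaths = -3·Rainfall - Births  [with Rainfall=1, Births=-2]  = -1; Pop = |Deaths - Rainfall|  [with Deaths=-1, Rainfall=1]  = 2.
Change = 1 − 2 = -1.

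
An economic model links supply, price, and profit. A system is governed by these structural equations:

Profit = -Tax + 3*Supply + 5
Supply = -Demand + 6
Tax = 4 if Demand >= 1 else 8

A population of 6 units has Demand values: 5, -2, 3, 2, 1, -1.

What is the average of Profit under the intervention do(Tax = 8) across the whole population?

11

do(Tax=8) breaks Tax's dependence on Demand. With Tax=8 fixed, Profit across the units is 0, 21, 6, 9, 12, 18, mean 11.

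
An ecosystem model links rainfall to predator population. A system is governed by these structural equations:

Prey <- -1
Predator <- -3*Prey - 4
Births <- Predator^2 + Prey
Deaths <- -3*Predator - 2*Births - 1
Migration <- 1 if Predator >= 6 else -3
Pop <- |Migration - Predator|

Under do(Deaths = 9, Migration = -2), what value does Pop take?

The joint intervention fixes Deaths = 9, Migration = -2, removing each variable's own equation.
Predator = -3*Prey - 4  [with Prey=-1]  = -1
Pop = |Migration - Predator|  [with Migration=-2, Predator=-1]  = 1

1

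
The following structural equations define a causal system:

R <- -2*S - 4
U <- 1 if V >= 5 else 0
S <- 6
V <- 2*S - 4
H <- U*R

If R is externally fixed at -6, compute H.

-6

do(R=-6) replaces the equation R <- -2*S - 4 with the constant R = -6.
V = 2*S - 4  [with S=6]  = 8
U = 1 if V >= 5 else 0  [with V=8]  = 1
H = U*R  [with U=1, R=-6]  = -6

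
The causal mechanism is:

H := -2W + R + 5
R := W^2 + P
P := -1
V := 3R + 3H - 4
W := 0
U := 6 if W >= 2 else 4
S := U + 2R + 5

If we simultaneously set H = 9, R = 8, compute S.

The joint intervention fixes H = 9, R = 8, removing each variable's own equation.
U = 6 if W >= 2 else 4  [with W=0]  = 4
S = U + 2R + 5  [with U=4, R=8]  = 25

25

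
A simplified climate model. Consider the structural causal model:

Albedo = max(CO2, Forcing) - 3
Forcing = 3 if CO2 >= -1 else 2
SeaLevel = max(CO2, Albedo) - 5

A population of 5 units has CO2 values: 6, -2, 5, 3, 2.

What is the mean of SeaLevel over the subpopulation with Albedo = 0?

Conditioning on Albedo=0 selects the 2 unit(s) with CO2 ∈ {3, 2}. Their SeaLevel values: -2, -3. Mean = -2.5.

-2.5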